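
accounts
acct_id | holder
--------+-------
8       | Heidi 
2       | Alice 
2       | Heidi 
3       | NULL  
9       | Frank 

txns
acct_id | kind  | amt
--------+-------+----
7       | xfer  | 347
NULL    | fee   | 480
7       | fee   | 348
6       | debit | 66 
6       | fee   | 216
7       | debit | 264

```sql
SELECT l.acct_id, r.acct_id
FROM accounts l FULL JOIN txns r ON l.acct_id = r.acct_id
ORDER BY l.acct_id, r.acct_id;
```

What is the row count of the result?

11

FULL OUTER JOIN keeps every row from both sides; unmatched rows get NULL for the other side's columns.
Matching on l.acct_id = r.acct_id. A NULL in a compared column never satisfies the condition.
- l row (acct_id=8): no match → kept, r columns NULL.
- l row (acct_id=2): no match → kept, r columns NULL.
- l row (acct_id=2): no match → kept, r columns NULL.
- l row (acct_id=3): no match → kept, r columns NULL.
- l row (acct_id=9): no match → kept, r columns NULL.
- 6 row(s) from r found no l partner → padded with NULL.
Total: 0 matched + 11 padded = 11 rows.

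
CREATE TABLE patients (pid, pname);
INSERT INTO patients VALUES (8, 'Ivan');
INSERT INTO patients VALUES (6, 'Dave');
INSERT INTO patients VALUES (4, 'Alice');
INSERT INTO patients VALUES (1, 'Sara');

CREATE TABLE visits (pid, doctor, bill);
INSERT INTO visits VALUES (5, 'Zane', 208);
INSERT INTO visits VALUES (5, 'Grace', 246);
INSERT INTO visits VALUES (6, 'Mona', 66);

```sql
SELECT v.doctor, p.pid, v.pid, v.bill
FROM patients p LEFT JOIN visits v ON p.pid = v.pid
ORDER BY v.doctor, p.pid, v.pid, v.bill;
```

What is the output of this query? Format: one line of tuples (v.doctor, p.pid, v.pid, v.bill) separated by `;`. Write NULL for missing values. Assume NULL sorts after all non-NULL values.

LEFT JOIN keeps every row from `patients`; unmatched rows get NULL for `visits`'s columns.
Matching on p.pid = v.pid.
Matched pairs: 1; unmatched p rows kept: 3.

(Mona, 6, 6, 66); (NULL, 1, NULL, NULL); (NULL, 4, NULL, NULL); (NULL, 8, NULL, NULL)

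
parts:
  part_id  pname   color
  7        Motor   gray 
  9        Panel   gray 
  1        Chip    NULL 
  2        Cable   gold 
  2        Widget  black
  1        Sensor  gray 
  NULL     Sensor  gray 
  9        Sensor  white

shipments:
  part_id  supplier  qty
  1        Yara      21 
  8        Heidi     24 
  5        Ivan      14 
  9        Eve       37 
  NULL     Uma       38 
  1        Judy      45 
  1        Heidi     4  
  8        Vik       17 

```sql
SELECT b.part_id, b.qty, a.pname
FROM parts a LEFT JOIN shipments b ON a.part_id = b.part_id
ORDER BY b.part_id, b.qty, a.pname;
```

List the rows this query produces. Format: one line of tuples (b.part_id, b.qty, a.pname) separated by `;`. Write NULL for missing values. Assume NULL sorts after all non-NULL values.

(1, 4, Chip); (1, 4, Sensor); (1, 21, Chip); (1, 21, Sensor); (1, 45, Chip); (1, 45, Sensor); (9, 37, Panel); (9, 37, Sensor); (NULL, NULL, Cable); (NULL, NULL, Motor); (NULL, NULL, Sensor); (NULL, NULL, Widget)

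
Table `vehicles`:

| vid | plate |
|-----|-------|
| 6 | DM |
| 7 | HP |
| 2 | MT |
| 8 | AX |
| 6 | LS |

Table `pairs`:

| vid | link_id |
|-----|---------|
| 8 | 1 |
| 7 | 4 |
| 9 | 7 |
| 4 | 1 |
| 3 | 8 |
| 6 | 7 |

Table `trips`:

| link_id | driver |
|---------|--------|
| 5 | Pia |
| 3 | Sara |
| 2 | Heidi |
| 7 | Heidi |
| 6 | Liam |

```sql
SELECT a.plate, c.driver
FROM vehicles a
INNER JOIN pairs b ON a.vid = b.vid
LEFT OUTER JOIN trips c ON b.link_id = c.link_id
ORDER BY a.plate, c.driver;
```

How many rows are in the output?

4

Joins associate left-to-right: vehicles INNER JOIN pairs on vid gives 4 intermediate row(s).
Then LEFT JOIN `trips c` on link_id: each of those 4 rows is kept; rows whose b.link_id has no match in c get NULL for c's columns.
Result: 4 row(s).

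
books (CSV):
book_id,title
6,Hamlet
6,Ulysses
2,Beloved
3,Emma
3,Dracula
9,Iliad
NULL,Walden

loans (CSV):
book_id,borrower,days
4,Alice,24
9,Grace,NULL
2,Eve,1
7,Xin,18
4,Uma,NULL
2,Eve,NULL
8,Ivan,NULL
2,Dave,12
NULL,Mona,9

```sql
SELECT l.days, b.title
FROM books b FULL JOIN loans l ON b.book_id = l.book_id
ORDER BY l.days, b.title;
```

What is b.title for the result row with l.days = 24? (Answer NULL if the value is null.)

NULL

FULL OUTER JOIN keeps every row from both sides; unmatched rows get NULL for the other side's columns.
Matching on b.book_id = l.book_id. A NULL in a compared column never satisfies the condition.
- book_id=6: no l row matches, row kept with l columns NULL.
- book_id=6: no l row matches, row kept with l columns NULL.
- book_id=2: 3 matching l row(s), so 3 row(s) emitted.
- book_id=3: no l row matches, row kept with l columns NULL.
- book_id=3: no l row matches, row kept with l columns NULL.
- book_id=9: 1 matching l row(s), so 1 row(s) emitted.
- book_id=NULL: no l row matches, row kept with l columns NULL.
- 5 l row(s) had no b match → kept, b columns NULL.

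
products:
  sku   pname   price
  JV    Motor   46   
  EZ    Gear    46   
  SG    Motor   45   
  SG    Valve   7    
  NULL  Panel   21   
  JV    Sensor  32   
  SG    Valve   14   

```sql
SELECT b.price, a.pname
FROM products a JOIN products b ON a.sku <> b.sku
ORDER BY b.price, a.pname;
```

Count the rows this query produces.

22

INNER JOIN keeps only pairs where the ON condition holds.
Matching on a.sku <> b.sku. A NULL in a compared column never satisfies the condition.
- a[0] sku=JV → 4 match(es) in b → 4 row(s).
- a[1] sku=EZ → 5 match(es) in b → 5 row(s).
- a[2] sku=SG → 3 match(es) in b → 3 row(s).
- a[3] sku=SG → 3 match(es) in b → 3 row(s).
- a[4] sku=NULL → no match; dropped.
- a[5] sku=JV → 4 match(es) in b → 4 row(s).
- a[6] sku=SG → 3 match(es) in b → 3 row(s).
Total: 22 rows.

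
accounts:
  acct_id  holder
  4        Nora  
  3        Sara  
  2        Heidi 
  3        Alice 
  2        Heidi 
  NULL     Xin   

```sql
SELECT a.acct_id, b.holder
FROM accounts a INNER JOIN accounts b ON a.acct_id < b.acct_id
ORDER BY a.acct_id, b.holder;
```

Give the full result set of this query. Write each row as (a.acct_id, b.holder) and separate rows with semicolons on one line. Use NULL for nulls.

INNER JOIN keeps only pairs where the ON condition holds.
Matching on a.acct_id < b.acct_id. A NULL in a compared column never satisfies the condition.
Matched pairs: 8.

(2, Alice); (2, Alice); (2, Nora); (2, Nora); (2, Sara); (2, Sara); (3, Nora); (3, Nora)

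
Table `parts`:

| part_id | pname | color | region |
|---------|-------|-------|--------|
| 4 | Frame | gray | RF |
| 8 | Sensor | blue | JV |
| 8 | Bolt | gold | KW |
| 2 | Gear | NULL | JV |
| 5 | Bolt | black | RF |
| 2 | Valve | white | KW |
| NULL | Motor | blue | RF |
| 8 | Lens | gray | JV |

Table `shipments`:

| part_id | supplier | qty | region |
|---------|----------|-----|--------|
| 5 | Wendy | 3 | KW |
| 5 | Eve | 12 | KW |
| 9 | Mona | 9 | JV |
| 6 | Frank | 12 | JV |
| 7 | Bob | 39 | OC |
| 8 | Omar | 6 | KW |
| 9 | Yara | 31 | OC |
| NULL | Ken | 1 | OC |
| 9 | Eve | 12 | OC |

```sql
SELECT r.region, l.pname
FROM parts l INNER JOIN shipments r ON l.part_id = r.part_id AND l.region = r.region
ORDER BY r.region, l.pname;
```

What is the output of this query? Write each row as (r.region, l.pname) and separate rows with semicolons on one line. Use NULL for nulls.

(KW, Bolt)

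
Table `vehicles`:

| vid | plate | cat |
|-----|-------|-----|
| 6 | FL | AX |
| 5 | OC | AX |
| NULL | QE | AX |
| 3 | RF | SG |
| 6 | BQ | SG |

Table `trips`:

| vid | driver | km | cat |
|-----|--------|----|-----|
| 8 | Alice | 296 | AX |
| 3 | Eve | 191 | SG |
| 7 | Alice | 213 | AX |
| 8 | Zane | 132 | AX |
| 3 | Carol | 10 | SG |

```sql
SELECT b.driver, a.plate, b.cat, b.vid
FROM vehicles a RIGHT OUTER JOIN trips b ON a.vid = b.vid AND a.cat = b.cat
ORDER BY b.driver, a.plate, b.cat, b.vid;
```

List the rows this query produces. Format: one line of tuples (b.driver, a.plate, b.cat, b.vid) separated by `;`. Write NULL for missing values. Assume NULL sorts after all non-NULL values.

RIGHT JOIN keeps every row from `trips`; unmatched rows get NULL for `vehicles`'s columns.
Matching on a.vid = b.vid AND a.cat = b.cat. A NULL in a compared column never satisfies the condition.
- vid=6, cat=AX: no matching b row.
- vid=5, cat=AX: no matching b row.
- vid=NULL, cat=AX: no matching b row.
- vid=3, cat=SG: 2 matching b row(s), so 2 row(s) emitted.
- vid=6, cat=SG: no matching b row.
- 3 row(s) from b found no a partner → padded with NULL.
After projecting and ordering:
b.driver | a.plate | b.cat | b.vid
Alice | NULL | AX | 7
Alice | NULL | AX | 8
Carol | RF | SG | 3
Eve | RF | SG | 3
Zane | NULL | AX | 8

(Alice, NULL, AX, 7); (Alice, NULL, AX, 8); (Carol, RF, SG, 3); (Eve, RF, SG, 3); (Zane, NULL, AX, 8)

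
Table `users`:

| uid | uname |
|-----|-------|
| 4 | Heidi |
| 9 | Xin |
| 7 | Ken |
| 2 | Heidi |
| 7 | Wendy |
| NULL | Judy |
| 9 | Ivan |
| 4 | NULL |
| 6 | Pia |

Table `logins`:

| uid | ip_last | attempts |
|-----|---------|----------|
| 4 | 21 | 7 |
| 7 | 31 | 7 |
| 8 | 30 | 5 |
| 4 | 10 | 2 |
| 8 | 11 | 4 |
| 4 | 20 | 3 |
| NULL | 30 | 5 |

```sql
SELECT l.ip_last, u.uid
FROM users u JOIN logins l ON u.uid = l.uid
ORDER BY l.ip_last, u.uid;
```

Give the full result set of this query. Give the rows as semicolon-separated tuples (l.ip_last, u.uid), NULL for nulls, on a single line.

INNER JOIN keeps only pairs where the ON condition holds.
Matching on u.uid = l.uid. A NULL in a compared column never satisfies the condition.
Matched pairs: 8.

(10, 4); (10, 4); (20, 4); (20, 4); (21, 4); (21, 4); (31, 7); (31, 7)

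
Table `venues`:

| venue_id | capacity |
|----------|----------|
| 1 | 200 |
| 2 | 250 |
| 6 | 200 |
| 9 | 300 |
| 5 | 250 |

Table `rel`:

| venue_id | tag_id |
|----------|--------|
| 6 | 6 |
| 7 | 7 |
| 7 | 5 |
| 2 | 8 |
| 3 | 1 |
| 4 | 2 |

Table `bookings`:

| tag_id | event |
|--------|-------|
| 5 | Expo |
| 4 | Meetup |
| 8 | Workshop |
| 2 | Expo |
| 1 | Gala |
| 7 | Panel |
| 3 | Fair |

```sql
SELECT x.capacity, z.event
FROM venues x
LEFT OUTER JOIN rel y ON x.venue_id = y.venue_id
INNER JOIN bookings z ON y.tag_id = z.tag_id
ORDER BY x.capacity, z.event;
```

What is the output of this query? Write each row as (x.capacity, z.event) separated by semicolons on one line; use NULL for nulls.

(250, Workshop)

Joins associate left-to-right: venues LEFT JOIN rel on venue_id gives 5 intermediate row(s).
Then INNER JOIN `bookings z` on tag_id: keep only rows whose y.tag_id appears in z.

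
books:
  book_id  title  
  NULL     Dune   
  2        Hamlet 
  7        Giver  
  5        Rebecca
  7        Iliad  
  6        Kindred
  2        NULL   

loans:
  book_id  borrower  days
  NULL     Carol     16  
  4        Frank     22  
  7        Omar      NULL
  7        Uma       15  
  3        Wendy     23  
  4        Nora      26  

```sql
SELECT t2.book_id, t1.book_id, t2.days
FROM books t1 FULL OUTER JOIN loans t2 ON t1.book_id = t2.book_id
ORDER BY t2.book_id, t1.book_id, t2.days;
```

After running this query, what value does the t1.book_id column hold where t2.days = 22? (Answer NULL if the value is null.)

FULL OUTER JOIN keeps every row from both sides; unmatched rows get NULL for the other side's columns.
Matching on t1.book_id = t2.book_id. A NULL in a compared column never satisfies the condition.
Matched pairs: 4; unmatched t1 rows kept: 5; unmatched t2 rows kept: 4.

NULL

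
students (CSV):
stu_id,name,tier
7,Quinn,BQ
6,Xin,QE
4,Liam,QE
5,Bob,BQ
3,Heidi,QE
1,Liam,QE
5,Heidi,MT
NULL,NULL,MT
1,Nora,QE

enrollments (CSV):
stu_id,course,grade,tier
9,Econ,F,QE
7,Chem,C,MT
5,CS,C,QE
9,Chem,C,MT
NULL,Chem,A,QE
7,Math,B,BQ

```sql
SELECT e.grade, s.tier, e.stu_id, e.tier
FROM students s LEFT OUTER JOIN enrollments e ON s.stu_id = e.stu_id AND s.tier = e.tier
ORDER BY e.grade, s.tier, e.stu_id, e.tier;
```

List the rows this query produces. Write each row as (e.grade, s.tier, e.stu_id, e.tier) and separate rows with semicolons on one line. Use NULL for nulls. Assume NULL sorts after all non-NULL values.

LEFT JOIN keeps every row from `students`; unmatched rows get NULL for `enrollments`'s columns.
Matching on s.stu_id = e.stu_id AND s.tier = e.tier. A NULL in a compared column never satisfies the condition.
- s (stu_id=7, tier=BQ) pairs with 1 row(s) of e.
- s (stu_id=6, tier=QE) has no partner → padded with NULL.
- s (stu_id=4, tier=QE) has no partner → padded with NULL.
- s (stu_id=5, tier=BQ) has no partner → padded with NULL.
- s (stu_id=3, tier=QE) has no partner → padded with NULL.
- s (stu_id=1, tier=QE) has no partner → padded with NULL.
- s (stu_id=5, tier=MT) has no partner → padded with NULL.
- s (stu_id=NULL, tier=MT) has no partner → padded with NULL.
- s (stu_id=1, tier=QE) has no partner → padded with NULL.
After projecting and ordering:
e.grade | s.tier | e.stu_id | e.tier
B | BQ | 7 | BQ
NULL | BQ | NULL | NULL
NULL | MT | NULL | NULL
NULL | MT | NULL | NULL
NULL | QE | NULL | NULL
NULL | QE | NULL | NULL
NULL | QE | NULL | NULL
NULL | QE | NULL | NULL
NULL | QE | NULL | NULL

(B, BQ, 7, BQ); (NULL, BQ, NULL, NULL); (NULL, MT, NULL, NULL); (NULL, MT, NULL, NULL); (NULL, QE, NULL, NULL); (NULL, QE, NULL, NULL); (NULL, QE, NULL, NULL); (NULL, QE, NULL, NULL); (NULL, QE, NULL, NULL)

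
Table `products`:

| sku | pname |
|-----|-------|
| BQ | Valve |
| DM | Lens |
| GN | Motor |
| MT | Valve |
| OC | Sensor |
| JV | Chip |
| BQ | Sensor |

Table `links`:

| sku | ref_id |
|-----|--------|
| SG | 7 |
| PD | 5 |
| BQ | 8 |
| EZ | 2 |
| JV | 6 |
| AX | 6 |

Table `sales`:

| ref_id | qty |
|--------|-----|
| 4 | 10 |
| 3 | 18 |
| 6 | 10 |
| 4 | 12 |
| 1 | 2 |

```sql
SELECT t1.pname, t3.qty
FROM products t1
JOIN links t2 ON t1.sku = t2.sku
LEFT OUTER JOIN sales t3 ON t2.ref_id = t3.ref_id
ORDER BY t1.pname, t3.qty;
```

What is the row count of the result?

Step 1 — t1 INNER JOIN t2 on sku → 3 row(s).
Then LEFT JOIN `sales t3` on ref_id: each of those 3 rows is kept; rows whose t2.ref_id has no match in t3 get NULL for t3's columns.
Result: 3 row(s).

3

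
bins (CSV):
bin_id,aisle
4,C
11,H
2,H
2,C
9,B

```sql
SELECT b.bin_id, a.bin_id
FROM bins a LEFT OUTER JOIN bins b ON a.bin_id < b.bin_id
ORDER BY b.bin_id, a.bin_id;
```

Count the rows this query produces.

LEFT JOIN keeps every row from `bins a`; unmatched rows get NULL for `bins b`'s columns.
Matching on a.bin_id < b.bin_id.
- a[0] bin_id=4 → 2 match(es) in b → 2 row(s).
- a[1] bin_id=11 → no match; kept with NULLs on the b side.
- a[2] bin_id=2 → 3 match(es) in b → 3 row(s).
- a[3] bin_id=2 → 3 match(es) in b → 3 row(s).
- a[4] bin_id=9 → 1 match(es) in b → 1 row(s).
Total: 9 matched + 1 padded = 10 rows.

10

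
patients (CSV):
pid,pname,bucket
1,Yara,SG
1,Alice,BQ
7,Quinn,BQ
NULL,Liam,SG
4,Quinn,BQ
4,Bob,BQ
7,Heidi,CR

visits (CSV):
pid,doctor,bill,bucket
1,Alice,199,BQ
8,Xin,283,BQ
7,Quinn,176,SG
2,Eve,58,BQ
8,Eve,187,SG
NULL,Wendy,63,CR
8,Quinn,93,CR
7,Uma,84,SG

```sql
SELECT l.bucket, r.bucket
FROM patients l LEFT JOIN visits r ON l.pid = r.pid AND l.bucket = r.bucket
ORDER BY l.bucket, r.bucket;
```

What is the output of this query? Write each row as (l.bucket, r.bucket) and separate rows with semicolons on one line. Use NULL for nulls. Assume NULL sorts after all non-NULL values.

LEFT JOIN keeps every row from `patients`; unmatched rows get NULL for `visits`'s columns.
Matching on l.pid = r.pid AND l.bucket = r.bucket. A NULL in a compared column never satisfies the condition.
Matched pairs: 1; unmatched l rows kept: 6.

(BQ, BQ); (BQ, NULL); (BQ, NULL); (BQ, NULL); (CR, NULL); (SG, NULL); (SG, NULL)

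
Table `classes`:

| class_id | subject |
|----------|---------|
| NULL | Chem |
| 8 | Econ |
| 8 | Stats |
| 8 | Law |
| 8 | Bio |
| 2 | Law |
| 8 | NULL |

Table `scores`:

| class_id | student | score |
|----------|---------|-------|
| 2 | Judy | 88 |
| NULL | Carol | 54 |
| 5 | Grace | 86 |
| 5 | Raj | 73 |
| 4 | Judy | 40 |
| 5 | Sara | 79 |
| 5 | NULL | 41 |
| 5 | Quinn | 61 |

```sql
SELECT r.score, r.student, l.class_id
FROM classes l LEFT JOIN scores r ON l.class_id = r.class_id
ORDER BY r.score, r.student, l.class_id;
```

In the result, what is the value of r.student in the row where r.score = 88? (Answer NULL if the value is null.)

LEFT JOIN keeps every row from `classes`; unmatched rows get NULL for `scores`'s columns.
Matching on l.class_id = r.class_id. A NULL in a compared column never satisfies the condition.
- l[0] class_id=NULL → no match; kept with NULLs on the r side.
- l[1] class_id=8 → no match; kept with NULLs on the r side.
- l[2] class_id=8 → no match; kept with NULLs on the r side.
- l[3] class_id=8 → no match; kept with NULLs on the r side.
- l[4] class_id=8 → no match; kept with NULLs on the r side.
- l[5] class_id=2 → 1 match(es) in r → 1 row(s).
- l[6] class_id=8 → no match; kept with NULLs on the r side.

Judy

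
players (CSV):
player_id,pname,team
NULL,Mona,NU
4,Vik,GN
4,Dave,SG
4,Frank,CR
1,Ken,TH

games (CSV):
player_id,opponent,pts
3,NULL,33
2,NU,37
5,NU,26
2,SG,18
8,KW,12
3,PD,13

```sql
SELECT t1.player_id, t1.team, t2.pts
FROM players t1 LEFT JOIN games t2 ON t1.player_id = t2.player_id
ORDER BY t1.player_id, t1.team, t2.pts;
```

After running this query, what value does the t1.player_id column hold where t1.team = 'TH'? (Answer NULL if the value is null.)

1

LEFT JOIN keeps every row from `players`; unmatched rows get NULL for `games`'s columns.
Matching on t1.player_id = t2.player_id. A NULL in a compared column never satisfies the condition.
Matched pairs: 0; unmatched t1 rows kept: 5.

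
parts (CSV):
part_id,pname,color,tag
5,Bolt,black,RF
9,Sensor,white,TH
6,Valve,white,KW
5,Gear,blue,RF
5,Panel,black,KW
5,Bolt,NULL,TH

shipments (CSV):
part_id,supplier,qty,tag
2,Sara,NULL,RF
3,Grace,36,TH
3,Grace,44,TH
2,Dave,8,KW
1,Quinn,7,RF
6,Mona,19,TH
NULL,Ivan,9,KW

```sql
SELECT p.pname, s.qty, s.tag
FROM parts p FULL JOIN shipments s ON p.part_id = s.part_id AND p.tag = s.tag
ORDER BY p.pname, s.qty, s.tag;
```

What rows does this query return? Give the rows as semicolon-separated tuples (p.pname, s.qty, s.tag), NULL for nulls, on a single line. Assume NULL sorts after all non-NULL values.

(Bolt, NULL, NULL); (Bolt, NULL, NULL); (Gear, NULL, NULL); (Panel, NULL, NULL); (Sensor, NULL, NULL); (Valve, NULL, NULL); (NULL, 7, RF); (NULL, 8, KW); (NULL, 9, KW); (NULL, 19, TH); (NULL, 36, TH); (NULL, 44, TH); (NULL, NULL, RF)

FULL OUTER JOIN keeps every row from both sides; unmatched rows get NULL for the other side's columns.
Matching on p.part_id = s.part_id AND p.tag = s.tag. A NULL in a compared column never satisfies the condition.
Matched pairs: 0; unmatched p rows kept: 6; unmatched s rows kept: 7.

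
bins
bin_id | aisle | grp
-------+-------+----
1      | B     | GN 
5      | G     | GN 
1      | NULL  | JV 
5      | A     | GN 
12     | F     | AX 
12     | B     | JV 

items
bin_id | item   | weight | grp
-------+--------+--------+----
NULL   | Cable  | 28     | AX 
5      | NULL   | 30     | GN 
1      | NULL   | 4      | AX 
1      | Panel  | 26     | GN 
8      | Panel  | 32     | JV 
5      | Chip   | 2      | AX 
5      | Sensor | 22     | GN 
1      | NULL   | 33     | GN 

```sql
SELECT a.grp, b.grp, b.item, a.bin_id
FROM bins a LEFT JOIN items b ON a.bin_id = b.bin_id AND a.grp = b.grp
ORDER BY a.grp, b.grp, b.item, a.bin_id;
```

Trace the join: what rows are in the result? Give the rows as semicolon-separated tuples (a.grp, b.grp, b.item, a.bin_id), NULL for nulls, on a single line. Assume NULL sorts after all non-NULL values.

(AX, NULL, NULL, 12); (GN, GN, Panel, 1); (GN, GN, Sensor, 5); (GN, GN, Sensor, 5); (GN, GN, NULL, 1); (GN, GN, NULL, 5); (GN, GN, NULL, 5); (JV, NULL, NULL, 1); (JV, NULL, NULL, 12)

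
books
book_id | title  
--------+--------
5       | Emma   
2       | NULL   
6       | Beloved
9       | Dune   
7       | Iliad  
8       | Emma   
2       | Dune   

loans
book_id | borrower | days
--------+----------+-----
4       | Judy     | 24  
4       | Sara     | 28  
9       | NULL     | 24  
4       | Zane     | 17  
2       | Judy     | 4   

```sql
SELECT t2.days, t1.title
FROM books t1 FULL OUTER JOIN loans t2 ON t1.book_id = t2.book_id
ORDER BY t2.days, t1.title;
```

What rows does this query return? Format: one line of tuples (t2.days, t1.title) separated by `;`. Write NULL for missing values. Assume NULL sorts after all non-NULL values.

(4, Dune); (4, NULL); (17, NULL); (24, Dune); (24, NULL); (28, NULL); (NULL, Beloved); (NULL, Emma); (NULL, Emma); (NULL, Iliad)

FULL OUTER JOIN keeps every row from both sides; unmatched rows get NULL for the other side's columns.
Matching on t1.book_id = t2.book_id.
- t1 (book_id=5) has no partner → padded with NULL.
- t1 (book_id=2) pairs with 1 row(s) of t2.
- t1 (book_id=6) has no partner → padded with NULL.
- t1 (book_id=9) pairs with 1 row(s) of t2.
- t1 (book_id=7) has no partner → padded with NULL.
- t1 (book_id=8) has no partner → padded with NULL.
- t1 (book_id=2) pairs with 1 row(s) of t2.
- 3 row(s) from t2 found no t1 partner → padded with NULL.
After projecting and ordering:
t2.days | t1.title
4 | Dune
4 | NULL
17 | NULL
24 | Dune
24 | NULL
28 | NULL
NULL | Beloved
NULL | Emma
NULL | Emma
NULL | Iliad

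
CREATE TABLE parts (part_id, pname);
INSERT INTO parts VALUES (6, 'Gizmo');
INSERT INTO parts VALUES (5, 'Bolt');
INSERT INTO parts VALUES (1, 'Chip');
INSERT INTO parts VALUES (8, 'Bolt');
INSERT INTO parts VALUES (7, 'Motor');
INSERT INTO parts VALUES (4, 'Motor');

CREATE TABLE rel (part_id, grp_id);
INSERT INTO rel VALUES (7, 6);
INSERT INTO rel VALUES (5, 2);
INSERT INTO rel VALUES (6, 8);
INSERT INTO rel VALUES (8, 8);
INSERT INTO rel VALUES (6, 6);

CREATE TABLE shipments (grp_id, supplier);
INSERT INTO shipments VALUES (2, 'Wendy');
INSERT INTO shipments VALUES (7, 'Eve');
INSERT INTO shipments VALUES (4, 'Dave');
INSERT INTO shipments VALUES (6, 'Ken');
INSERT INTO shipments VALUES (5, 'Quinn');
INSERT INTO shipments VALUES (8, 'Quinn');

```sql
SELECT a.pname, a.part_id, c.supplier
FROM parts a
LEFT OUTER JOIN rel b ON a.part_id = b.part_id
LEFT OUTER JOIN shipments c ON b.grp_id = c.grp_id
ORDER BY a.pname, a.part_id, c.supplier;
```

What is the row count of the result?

7

Step 1 — a LEFT JOIN b on part_id → 7 row(s).
Then LEFT JOIN `shipments c` on grp_id: each of those 7 rows is kept; rows whose b.grp_id has no match in c get NULL for c's columns.
Result: 7 row(s).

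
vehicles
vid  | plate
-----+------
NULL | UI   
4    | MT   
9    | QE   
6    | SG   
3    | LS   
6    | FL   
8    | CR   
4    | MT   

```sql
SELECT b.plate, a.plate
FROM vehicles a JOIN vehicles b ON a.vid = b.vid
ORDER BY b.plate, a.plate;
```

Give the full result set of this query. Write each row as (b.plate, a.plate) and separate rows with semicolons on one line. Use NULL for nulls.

(CR, CR); (FL, FL); (FL, SG); (LS, LS); (MT, MT); (MT, MT); (MT, MT); (MT, MT); (QE, QE); (SG, FL); (SG, SG)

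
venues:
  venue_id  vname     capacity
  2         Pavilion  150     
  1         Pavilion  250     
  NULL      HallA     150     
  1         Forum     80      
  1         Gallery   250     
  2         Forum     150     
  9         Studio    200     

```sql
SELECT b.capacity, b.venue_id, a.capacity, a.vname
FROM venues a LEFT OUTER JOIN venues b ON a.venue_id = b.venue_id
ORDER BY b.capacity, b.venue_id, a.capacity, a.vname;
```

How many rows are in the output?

LEFT JOIN keeps every row from `venues a`; unmatched rows get NULL for `venues b`'s columns.
Matching on a.venue_id = b.venue_id. A NULL in a compared column never satisfies the condition.
Matched pairs: 14; unmatched a rows kept: 1.
Total: 14 matched + 1 padded = 15 rows.

15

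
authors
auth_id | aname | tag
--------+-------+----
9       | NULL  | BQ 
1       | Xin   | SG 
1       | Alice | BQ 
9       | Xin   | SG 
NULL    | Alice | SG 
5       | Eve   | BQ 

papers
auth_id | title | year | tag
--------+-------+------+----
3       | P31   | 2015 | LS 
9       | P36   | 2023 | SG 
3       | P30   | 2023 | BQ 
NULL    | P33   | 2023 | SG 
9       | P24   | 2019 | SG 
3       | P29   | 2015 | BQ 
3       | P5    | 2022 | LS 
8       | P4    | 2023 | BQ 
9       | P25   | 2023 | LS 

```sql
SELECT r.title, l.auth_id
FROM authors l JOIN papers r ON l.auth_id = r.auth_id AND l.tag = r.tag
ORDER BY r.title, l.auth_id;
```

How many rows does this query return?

2

INNER JOIN keeps only pairs where the ON condition holds.
Matching on l.auth_id = r.auth_id AND l.tag = r.tag. A NULL in a compared column never satisfies the condition.
- l[0] auth_id=9, tag=BQ → no match; dropped.
- l[1] auth_id=1, tag=SG → no match; dropped.
- l[2] auth_id=1, tag=BQ → no match; dropped.
- l[3] auth_id=9, tag=SG → 2 match(es) in r → 2 row(s).
- l[4] auth_id=NULL, tag=SG → no match; dropped.
- l[5] auth_id=5, tag=BQ → no match; dropped.
Total: 2 rows.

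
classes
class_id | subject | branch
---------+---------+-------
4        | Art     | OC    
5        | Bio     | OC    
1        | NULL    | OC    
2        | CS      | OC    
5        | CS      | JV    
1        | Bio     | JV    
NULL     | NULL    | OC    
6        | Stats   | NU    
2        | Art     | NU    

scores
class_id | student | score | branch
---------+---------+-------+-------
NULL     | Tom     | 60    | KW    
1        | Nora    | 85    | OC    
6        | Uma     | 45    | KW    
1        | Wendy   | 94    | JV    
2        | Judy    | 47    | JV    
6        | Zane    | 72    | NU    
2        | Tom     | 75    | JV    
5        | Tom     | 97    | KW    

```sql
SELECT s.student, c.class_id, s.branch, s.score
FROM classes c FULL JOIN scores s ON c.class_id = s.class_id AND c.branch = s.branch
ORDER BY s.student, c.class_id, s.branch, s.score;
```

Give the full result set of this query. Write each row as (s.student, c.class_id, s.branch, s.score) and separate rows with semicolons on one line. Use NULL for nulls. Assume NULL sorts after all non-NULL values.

(Judy, NULL, JV, 47); (Nora, 1, OC, 85); (Tom, NULL, JV, 75); (Tom, NULL, KW, 60); (Tom, NULL, KW, 97); (Uma, NULL, KW, 45); (Wendy, 1, JV, 94); (Zane, 6, NU, 72); (NULL, 2, NULL, NULL); (NULL, 2, NULL, NULL); (NULL, 4, NULL, NULL); (NULL, 5, NULL, NULL); (NULL, 5, NULL, NULL); (NULL, NULL, NULL, NULL)

FULL OUTER JOIN keeps every row from both sides; unmatched rows get NULL for the other side's columns.
Matching on c.class_id = s.class_id AND c.branch = s.branch. A NULL in a compared column never satisfies the condition.
- c row (class_id=4, branch=OC): no match → kept, s columns NULL.
- c row (class_id=5, branch=OC): no match → kept, s columns NULL.
- c row (class_id=1, branch=OC): matches 1 s row(s) → 1 output row(s).
- c row (class_id=2, branch=OC): no match → kept, s columns NULL.
- c row (class_id=5, branch=JV): no match → kept, s columns NULL.
- c row (class_id=1, branch=JV): matches 1 s row(s) → 1 output row(s).
- c row (class_id=NULL, branch=OC): no match → kept, s columns NULL.
- c row (class_id=6, branch=NU): matches 1 s row(s) → 1 output row(s).
- c row (class_id=2, branch=NU): no match → kept, s columns NULL.
- 5 row(s) from s found no c partner → padded with NULL.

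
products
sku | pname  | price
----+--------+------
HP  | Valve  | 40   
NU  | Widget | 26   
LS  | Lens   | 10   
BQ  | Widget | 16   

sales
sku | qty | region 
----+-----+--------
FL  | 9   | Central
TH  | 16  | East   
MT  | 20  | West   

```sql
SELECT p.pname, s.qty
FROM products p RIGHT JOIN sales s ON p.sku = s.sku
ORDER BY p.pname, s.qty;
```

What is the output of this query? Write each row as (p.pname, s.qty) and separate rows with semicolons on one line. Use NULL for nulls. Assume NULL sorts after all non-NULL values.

(NULL, 9); (NULL, 16); (NULL, 20)

RIGHT JOIN keeps every row from `sales`; unmatched rows get NULL for `products`'s columns.
Matching on p.sku = s.sku.
Matched pairs: 0; unmatched s rows kept: 3.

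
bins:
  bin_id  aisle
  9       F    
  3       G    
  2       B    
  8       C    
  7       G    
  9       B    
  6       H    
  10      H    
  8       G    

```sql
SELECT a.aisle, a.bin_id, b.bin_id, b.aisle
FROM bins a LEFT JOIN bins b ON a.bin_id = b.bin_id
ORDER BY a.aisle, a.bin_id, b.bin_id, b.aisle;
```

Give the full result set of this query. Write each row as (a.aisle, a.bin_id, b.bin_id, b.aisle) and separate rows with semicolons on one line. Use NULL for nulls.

(B, 2, 2, B); (B, 9, 9, B); (B, 9, 9, F); (C, 8, 8, C); (C, 8, 8, G); (F, 9, 9, B); (F, 9, 9, F); (G, 3, 3, G); (G, 7, 7, G); (G, 8, 8, C); (G, 8, 8, G); (H, 6, 6, H); (H, 10, 10, H)

LEFT JOIN keeps every row from `bins a`; unmatched rows get NULL for `bins b`'s columns.
Matching on a.bin_id = b.bin_id.
Matched pairs: 13; unmatched a rows kept: 0.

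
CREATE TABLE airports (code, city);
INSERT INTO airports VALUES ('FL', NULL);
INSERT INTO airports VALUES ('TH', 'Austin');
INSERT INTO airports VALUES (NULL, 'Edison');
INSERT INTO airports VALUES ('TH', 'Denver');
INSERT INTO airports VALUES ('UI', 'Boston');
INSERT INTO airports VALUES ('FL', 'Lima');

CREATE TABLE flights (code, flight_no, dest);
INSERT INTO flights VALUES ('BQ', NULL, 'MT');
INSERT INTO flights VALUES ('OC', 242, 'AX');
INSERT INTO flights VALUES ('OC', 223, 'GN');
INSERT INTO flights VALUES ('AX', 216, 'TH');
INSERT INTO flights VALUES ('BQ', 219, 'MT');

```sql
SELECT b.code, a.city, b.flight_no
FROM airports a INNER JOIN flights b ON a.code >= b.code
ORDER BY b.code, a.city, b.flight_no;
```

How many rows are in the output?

21

INNER JOIN keeps only pairs where the ON condition holds.
Matching on a.code >= b.code. A NULL in a compared column never satisfies the condition.
- a (code=FL) pairs with 3 row(s) of b.
- a (code=TH) pairs with 5 row(s) of b.
- a (code=NULL) has no partner → excluded.
- a (code=TH) pairs with 5 row(s) of b.
- a (code=UI) pairs with 5 row(s) of b.
- a (code=FL) pairs with 3 row(s) of b.
Total: 21 rows.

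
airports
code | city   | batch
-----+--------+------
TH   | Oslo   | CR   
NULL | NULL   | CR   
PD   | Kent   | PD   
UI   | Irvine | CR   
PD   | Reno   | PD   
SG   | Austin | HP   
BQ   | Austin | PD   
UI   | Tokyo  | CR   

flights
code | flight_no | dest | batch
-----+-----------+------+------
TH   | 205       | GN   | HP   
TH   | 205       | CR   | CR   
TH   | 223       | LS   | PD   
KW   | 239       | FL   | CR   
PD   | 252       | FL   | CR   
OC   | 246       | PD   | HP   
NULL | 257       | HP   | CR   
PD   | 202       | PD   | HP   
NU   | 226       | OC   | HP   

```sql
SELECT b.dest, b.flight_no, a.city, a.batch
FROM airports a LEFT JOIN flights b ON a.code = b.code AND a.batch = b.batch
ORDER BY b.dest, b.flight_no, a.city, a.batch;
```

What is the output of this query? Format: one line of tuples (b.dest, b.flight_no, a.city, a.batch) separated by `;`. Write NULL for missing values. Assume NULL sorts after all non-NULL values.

LEFT JOIN keeps every row from `airports`; unmatched rows get NULL for `flights`'s columns.
Matching on a.code = b.code AND a.batch = b.batch. A NULL in a compared column never satisfies the condition.
- a row (code=TH, batch=CR): matches 1 b row(s) → 1 output row(s).
- a row (code=NULL, batch=CR): no match → kept, b columns NULL.
- a row (code=PD, batch=PD): no match → kept, b columns NULL.
- a row (code=UI, batch=CR): no match → kept, b columns NULL.
- a row (code=PD, batch=PD): no match → kept, b columns NULL.
- a row (code=SG, batch=HP): no match → kept, b columns NULL.
- a row (code=BQ, batch=PD): no match → kept, b columns NULL.
- a row (code=UI, batch=CR): no match → kept, b columns NULL.
After projecting and ordering:
b.dest | b.flight_no | a.city | a.batch
CR | 205 | Oslo | CR
NULL | NULL | Austin | HP
NULL | NULL | Austin | PD
NULL | NULL | Irvine | CR
NULL | NULL | Kent | PD
NULL | NULL | Reno | PD
NULL | NULL | Tokyo | CR
NULL | NULL | NULL | CR

(CR, 205, Oslo, CR); (NULL, NULL, Austin, HP); (NULL, NULL, Austin, PD); (NULL, NULL, Irvine, CR); (NULL, NULL, Kent, PD); (NULL, NULL, Reno, PD); (NULL, NULL, Tokyo, CR); (NULL, NULL, NULL, CR)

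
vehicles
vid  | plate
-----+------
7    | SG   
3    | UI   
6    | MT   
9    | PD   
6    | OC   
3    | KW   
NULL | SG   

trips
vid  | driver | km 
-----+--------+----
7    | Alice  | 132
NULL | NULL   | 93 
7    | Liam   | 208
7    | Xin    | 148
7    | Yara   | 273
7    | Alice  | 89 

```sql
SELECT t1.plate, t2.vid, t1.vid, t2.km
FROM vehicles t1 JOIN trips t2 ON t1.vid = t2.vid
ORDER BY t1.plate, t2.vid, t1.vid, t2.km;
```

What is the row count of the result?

INNER JOIN keeps only pairs where the ON condition holds.
Matching on t1.vid = t2.vid. A NULL in a compared column never satisfies the condition.
- t1 row (vid=7): matches 5 t2 row(s) → 5 output row(s).
- t1 row (vid=3): no match → dropped.
- t1 row (vid=6): no match → dropped.
- t1 row (vid=9): no match → dropped.
- t1 row (vid=6): no match → dropped.
- t1 row (vid=3): no match → dropped.
- t1 row (vid=NULL): no match → dropped.
Total: 5 rows.

5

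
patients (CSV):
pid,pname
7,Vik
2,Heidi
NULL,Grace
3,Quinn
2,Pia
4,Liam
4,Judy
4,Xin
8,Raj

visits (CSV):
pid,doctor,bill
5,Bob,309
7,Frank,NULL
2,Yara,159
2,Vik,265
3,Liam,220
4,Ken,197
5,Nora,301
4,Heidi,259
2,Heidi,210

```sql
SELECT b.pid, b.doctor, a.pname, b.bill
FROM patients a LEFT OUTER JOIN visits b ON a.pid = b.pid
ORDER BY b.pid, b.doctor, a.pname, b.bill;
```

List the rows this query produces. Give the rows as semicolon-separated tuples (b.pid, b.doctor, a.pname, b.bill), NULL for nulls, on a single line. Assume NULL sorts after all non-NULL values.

(2, Heidi, Heidi, 210); (2, Heidi, Pia, 210); (2, Vik, Heidi, 265); (2, Vik, Pia, 265); (2, Yara, Heidi, 159); (2, Yara, Pia, 159); (3, Liam, Quinn, 220); (4, Heidi, Judy, 259); (4, Heidi, Liam, 259); (4, Heidi, Xin, 259); (4, Ken, Judy, 197); (4, Ken, Liam, 197); (4, Ken, Xin, 197); (7, Frank, Vik, NULL); (NULL, NULL, Grace, NULL); (NULL, NULL, Raj, NULL)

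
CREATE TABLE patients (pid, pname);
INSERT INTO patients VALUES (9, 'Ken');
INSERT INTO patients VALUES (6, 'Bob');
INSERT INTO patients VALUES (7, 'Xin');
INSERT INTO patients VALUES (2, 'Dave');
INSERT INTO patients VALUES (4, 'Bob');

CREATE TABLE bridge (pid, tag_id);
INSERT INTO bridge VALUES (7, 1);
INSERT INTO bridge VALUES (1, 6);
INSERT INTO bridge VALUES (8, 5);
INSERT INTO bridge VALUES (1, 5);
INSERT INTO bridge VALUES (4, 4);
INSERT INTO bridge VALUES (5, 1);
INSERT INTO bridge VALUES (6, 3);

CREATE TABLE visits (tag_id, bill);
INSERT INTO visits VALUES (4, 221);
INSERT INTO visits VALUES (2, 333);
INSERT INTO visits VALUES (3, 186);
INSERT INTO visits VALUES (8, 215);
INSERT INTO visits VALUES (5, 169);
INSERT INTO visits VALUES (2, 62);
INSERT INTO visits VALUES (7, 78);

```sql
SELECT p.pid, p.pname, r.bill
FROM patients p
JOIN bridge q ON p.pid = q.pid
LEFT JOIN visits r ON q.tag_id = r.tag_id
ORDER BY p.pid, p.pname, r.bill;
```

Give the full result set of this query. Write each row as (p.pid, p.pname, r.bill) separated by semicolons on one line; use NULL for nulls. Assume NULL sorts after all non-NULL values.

Step 1 — p INNER JOIN q on pid → 3 row(s).
Then LEFT JOIN `visits r` on tag_id: each of those 3 rows is kept; rows whose q.tag_id has no match in r get NULL for r's columns.

(4, Bob, 221); (6, Bob, 186); (7, Xin, NULL)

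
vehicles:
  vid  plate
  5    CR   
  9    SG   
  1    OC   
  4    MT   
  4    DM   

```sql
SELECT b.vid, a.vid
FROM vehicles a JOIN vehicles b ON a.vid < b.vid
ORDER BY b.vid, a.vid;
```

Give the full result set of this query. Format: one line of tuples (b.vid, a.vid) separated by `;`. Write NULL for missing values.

INNER JOIN keeps only pairs where the ON condition holds.
Matching on a.vid < b.vid.
Matched pairs: 9.

(4, 1); (4, 1); (5, 1); (5, 4); (5, 4); (9, 1); (9, 4); (9, 4); (9, 5)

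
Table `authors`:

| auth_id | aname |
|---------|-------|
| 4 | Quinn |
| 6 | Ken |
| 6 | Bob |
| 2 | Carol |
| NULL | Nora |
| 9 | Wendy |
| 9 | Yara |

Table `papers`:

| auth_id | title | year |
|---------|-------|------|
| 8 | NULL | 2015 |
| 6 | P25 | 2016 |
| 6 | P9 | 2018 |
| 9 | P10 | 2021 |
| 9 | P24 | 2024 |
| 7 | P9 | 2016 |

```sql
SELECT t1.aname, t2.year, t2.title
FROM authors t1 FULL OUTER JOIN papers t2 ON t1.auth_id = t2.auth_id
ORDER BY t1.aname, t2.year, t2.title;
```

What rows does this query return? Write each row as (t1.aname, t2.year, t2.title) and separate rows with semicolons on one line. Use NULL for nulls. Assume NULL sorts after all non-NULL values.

(Bob, 2016, P25); (Bob, 2018, P9); (Carol, NULL, NULL); (Ken, 2016, P25); (Ken, 2018, P9); (Nora, NULL, NULL); (Quinn, NULL, NULL); (Wendy, 2021, P10); (Wendy, 2024, P24); (Yara, 2021, P10); (Yara, 2024, P24); (NULL, 2015, NULL); (NULL, 2016, P9)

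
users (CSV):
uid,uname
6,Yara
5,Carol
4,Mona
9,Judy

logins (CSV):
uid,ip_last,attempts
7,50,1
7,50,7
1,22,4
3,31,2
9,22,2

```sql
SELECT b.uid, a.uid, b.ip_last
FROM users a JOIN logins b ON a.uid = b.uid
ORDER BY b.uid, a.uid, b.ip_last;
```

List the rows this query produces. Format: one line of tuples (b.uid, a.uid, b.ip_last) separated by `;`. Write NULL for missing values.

INNER JOIN keeps only pairs where the ON condition holds.
Matching on a.uid = b.uid.
Matched pairs: 1.

(9, 9, 22)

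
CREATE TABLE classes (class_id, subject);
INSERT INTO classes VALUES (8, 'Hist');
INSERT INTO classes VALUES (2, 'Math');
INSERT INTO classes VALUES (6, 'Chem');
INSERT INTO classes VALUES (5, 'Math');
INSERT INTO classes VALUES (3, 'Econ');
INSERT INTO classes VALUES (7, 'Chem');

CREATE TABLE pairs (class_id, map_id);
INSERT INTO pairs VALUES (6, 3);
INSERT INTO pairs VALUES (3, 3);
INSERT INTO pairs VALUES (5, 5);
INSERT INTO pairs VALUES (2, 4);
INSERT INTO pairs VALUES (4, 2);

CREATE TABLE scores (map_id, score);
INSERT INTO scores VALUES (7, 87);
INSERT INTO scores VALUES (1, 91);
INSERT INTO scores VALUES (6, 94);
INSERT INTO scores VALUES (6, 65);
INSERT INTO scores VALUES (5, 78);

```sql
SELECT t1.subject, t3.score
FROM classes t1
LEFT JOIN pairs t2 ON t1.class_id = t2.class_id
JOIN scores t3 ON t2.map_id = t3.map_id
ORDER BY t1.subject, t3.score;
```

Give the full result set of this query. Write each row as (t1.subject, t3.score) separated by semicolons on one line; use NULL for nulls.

(Math, 78)

Joins associate left-to-right: classes LEFT JOIN pairs on class_id gives 6 intermediate row(s).
Then INNER JOIN `scores t3` on map_id: keep only rows whose t2.map_id appears in t3.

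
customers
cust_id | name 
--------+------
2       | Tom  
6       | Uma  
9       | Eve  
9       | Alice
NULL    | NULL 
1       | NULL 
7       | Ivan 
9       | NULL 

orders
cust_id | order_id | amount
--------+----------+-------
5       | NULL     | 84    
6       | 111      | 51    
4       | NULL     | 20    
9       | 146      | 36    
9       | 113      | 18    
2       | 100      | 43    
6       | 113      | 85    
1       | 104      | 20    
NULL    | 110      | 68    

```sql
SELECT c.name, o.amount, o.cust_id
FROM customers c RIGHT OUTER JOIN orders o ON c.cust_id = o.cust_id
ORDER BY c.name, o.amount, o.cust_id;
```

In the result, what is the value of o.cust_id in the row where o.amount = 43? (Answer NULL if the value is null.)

RIGHT JOIN keeps every row from `orders`; unmatched rows get NULL for `customers`'s columns.
Matching on c.cust_id = o.cust_id. A NULL in a compared column never satisfies the condition.
- cust_id=2: 1 matching o row(s), so 1 row(s) emitted.
- cust_id=6: 2 matching o row(s), so 2 row(s) emitted.
- cust_id=9: 2 matching o row(s), so 2 row(s) emitted.
- cust_id=9: 2 matching o row(s), so 2 row(s) emitted.
- cust_id=NULL: no matching o row.
- cust_id=1: 1 matching o row(s), so 1 row(s) emitted.
- cust_id=7: no matching o row.
- cust_id=9: 2 matching o row(s), so 2 row(s) emitted.
- plus 3 unmatched o row(s), each kept with NULL c columns.

2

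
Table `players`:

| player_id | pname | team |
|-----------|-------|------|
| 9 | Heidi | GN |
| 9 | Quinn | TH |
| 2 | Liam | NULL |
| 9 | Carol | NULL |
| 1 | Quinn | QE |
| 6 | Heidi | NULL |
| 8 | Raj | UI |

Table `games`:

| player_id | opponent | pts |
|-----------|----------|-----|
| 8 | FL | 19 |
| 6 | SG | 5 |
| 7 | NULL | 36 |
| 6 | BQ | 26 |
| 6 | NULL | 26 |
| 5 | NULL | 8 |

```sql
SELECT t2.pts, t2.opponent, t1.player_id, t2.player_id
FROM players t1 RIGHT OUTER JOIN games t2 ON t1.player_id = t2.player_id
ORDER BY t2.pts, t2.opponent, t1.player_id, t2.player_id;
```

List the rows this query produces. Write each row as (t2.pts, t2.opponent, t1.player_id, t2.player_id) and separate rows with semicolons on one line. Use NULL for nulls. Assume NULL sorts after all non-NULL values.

RIGHT JOIN keeps every row from `games`; unmatched rows get NULL for `players`'s columns.
Matching on t1.player_id = t2.player_id.
Matched pairs: 4; unmatched t2 rows kept: 2.

(5, SG, 6, 6); (8, NULL, NULL, 5); (19, FL, 8, 8); (26, BQ, 6, 6); (26, NULL, 6, 6); (36, NULL, NULL, 7)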